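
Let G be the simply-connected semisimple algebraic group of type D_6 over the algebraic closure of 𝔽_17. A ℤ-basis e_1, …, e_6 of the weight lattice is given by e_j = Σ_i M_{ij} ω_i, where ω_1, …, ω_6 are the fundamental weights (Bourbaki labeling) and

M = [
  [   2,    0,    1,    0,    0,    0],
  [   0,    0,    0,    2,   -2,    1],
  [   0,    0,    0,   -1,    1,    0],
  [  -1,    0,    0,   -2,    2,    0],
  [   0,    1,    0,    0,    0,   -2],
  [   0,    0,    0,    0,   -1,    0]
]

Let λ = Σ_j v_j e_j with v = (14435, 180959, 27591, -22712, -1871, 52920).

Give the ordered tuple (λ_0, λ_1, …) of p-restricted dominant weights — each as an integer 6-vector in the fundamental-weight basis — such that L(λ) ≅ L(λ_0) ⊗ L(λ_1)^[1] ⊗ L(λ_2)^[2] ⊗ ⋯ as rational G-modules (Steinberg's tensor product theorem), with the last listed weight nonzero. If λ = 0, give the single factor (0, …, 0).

In the fundamental-weight basis, λ has coordinates c = M·v (v = (14435, 180959, 27591, -22712, -1871, 52920)):
  c_1 = (2)·(14435) + (0)·(180959) + (1)·(27591) + (0)·(-22712) + (0)·(-1871) + (0)·(52920) = 56461
  c_2 = (0)·(14435) + (0)·(180959) + (0)·(27591) + (2)·(-22712) + (-2)·(-1871) + (1)·(52920) = 11238
  c_3 = (0)·(14435) + (0)·(180959) + (0)·(27591) + (-1)·(-22712) + (1)·(-1871) + (0)·(52920) = 20841
  c_4 = (-1)·(14435) + (0)·(180959) + (0)·(27591) + (-2)·(-22712) + (2)·(-1871) + (0)·(52920) = 27247
  c_5 = (0)·(14435) + (1)·(180959) + (0)·(27591) + (0)·(-22712) + (0)·(-1871) + (-2)·(52920) = 75119
  c_6 = (0)·(14435) + (0)·(180959) + (0)·(27591) + (0)·(-22712) + (-1)·(-1871) + (0)·(52920) = 1871
Expand coordinatewise in base 17:
  c_1 = 56461 = 4·17^0 + 6·17^1 + 8·17^2 + 11·17^3
  c_2 = 11238 = 1·17^0 + 15·17^1 + 4·17^2 + 2·17^3
  c_3 = 20841 = 16·17^0 + 1·17^1 + 4·17^2 + 4·17^3
  c_4 = 27247 = 13·17^0 + 4·17^1 + 9·17^2 + 5·17^3
  c_5 = 75119 = 13·17^0 + 15·17^1 + 4·17^2 + 15·17^3
  c_6 = 1871 = 1·17^0 + 8·17^1 + 6·17^2
p-restricted factor λ_0 = (4, 1, 16, 13, 13, 1)
p-restricted factor λ_1 = (6, 15, 1, 4, 15, 8)
p-restricted factor λ_2 = (8, 4, 4, 9, 4, 6)
p-restricted factor λ_3 = (11, 2, 4, 5, 15, 0)

((4, 1, 16, 13, 13, 1), (6, 15, 1, 4, 15, 8), (8, 4, 4, 9, 4, 6), (11, 2, 4, 5, 15, 0))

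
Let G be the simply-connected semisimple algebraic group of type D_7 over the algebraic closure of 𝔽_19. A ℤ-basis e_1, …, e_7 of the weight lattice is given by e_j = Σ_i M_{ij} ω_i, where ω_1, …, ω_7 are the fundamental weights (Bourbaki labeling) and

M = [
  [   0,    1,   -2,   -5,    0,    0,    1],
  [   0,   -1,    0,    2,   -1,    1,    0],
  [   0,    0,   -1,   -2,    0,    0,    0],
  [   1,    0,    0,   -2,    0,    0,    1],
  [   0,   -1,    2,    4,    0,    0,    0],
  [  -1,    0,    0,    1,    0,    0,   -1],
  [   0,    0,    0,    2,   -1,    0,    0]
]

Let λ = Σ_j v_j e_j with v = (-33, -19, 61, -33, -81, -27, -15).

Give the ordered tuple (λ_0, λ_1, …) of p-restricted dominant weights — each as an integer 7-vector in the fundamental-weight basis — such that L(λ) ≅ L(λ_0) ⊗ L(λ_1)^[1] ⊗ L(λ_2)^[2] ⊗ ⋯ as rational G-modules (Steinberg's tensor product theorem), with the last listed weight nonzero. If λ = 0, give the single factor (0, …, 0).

((9, 7, 5, 18, 9, 15, 15),)

Compute c_i = Σ_j M_{ij} v_j with v = (-33, -19, 61, -33, -81, -27, -15):
  c_1 = (0)·(-33) + (1)·(-19) + (-2)·(61) + (-5)·(-33) + (0)·(-81) + (0)·(-27) + (1)·(-15) = 9
  c_2 = (0)·(-33) + (-1)·(-19) + (0)·(61) + (2)·(-33) + (-1)·(-81) + (1)·(-27) + (0)·(-15) = 7
  c_3 = (0)·(-33) + (0)·(-19) + (-1)·(61) + (-2)·(-33) + (0)·(-81) + (0)·(-27) + (0)·(-15) = 5
  c_4 = (1)·(-33) + (0)·(-19) + (0)·(61) + (-2)·(-33) + (0)·(-81) + (0)·(-27) + (1)·(-15) = 18
  c_5 = (0)·(-33) + (-1)·(-19) + (2)·(61) + (4)·(-33) + (0)·(-81) + (0)·(-27) + (0)·(-15) = 9
  c_6 = (-1)·(-33) + (0)·(-19) + (0)·(61) + (1)·(-33) + (0)·(-81) + (0)·(-27) + (-1)·(-15) = 15
  c_7 = (0)·(-33) + (0)·(-19) + (0)·(61) + (2)·(-33) + (-1)·(-81) + (0)·(-27) + (0)·(-15) = 15
Expand coordinatewise in base 19:
  c_1 = 9 = 9·19^0
  c_2 = 7 = 7·19^0
  c_3 = 5 = 5·19^0
  c_4 = 18 = 18·19^0
  c_5 = 9 = 9·19^0
  c_6 = 15 = 15·19^0
  c_7 = 15 = 15·19^0
p-restricted factor λ_0 = (9, 7, 5, 18, 9, 15, 15)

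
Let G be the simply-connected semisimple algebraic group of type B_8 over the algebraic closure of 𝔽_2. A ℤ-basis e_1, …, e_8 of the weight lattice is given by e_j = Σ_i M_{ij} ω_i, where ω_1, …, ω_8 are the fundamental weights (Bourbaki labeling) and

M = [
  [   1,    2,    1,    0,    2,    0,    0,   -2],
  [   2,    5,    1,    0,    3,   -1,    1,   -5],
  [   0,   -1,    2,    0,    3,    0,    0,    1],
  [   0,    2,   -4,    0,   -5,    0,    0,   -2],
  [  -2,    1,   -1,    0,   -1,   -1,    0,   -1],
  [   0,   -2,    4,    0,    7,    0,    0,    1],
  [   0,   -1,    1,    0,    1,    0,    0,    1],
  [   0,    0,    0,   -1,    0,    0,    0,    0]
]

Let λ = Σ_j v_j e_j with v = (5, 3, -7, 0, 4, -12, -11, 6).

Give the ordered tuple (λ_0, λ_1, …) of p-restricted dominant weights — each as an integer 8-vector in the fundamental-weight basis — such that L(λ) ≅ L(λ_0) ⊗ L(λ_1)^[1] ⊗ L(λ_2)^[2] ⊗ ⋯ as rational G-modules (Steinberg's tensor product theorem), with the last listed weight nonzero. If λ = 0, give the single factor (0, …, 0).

ω-coordinates c = M·v, v = (5, 3, -7, 0, 4, -12, -11, 6):
  c_1 = 1*5 + 2*3 + 1*-7 + 0*0 + 2*4 + 0*-12 + 0*-11 + -2*6 = 0
  c_2 = 2*5 + 5*3 + 1*-7 + 0*0 + 3*4 + -1*-12 + 1*-11 + -5*6 = 1
  c_3 = 0*5 + -1*3 + 2*-7 + 0*0 + 3*4 + 0*-12 + 0*-11 + 1*6 = 1
  c_4 = 0*5 + 2*3 + -4*-7 + 0*0 + -5*4 + 0*-12 + 0*-11 + -2*6 = 2
  c_5 = -2*5 + 1*3 + -1*-7 + 0*0 + -1*4 + -1*-12 + 0*-11 + -1*6 = 2
  c_6 = 0*5 + -2*3 + 4*-7 + 0*0 + 7*4 + 0*-12 + 0*-11 + 1*6 = 0
  c_7 = 0*5 + -1*3 + 1*-7 + 0*0 + 1*4 + 0*-12 + 0*-11 + 1*6 = 0
  c_8 = 0*5 + 0*3 + 0*-7 + -1*0 + 0*4 + 0*-12 + 0*-11 + 0*6 = 0
Writing each c_i in base p = 2:
  c_1 = 0
  c_2 = 1 = 1·2^0
  c_3 = 1 = 1·2^0
  c_4 = 2 = 0·2^0 + 1·2^1
  c_5 = 2 = 0·2^0 + 1·2^1
  c_6 = 0
  c_7 = 0
  c_8 = 0
p-restricted factor λ_0 = (0, 1, 1, 0, 0, 0, 0, 0)
p-restricted factor λ_1 = (0, 0, 0, 1, 1, 0, 0, 0)

((0, 1, 1, 0, 0, 0, 0, 0), (0, 0, 0, 1, 1, 0, 0, 0))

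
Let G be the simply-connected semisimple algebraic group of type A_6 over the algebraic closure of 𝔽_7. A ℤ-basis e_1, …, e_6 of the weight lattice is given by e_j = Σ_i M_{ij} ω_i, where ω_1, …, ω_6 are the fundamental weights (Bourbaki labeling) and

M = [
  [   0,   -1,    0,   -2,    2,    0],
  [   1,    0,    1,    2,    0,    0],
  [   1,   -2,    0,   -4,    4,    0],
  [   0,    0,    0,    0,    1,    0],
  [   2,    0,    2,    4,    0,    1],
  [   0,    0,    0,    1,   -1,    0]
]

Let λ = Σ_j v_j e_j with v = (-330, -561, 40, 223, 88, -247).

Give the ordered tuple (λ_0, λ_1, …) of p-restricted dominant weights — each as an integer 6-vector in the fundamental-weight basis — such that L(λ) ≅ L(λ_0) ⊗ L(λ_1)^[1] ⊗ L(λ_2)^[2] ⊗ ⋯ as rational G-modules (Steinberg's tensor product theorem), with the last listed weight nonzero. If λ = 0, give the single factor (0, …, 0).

((4, 2, 0, 4, 2, 2), (6, 1, 1, 5, 2, 5), (5, 3, 5, 1, 1, 2))

Converting to the ω-basis (c_i = row i of M dotted with v = (-330, -561, 40, 223, 88, -247)):
  c_1 = (0)·(-330) + (-1)·(-561) + 0·40 + (-2)·(223) + 2·88 + (0)·(-247) = 291
  c_2 = (1)·(-330) + (0)·(-561) + 1·40 + 2·223 + 0·88 + (0)·(-247) = 156
  c_3 = (1)·(-330) + (-2)·(-561) + 0·40 + (-4)·(223) + 4·88 + (0)·(-247) = 252
  c_4 = (0)·(-330) + (0)·(-561) + 0·40 + 0·223 + 1·88 + (0)·(-247) = 88
  c_5 = (2)·(-330) + (0)·(-561) + 2·40 + 4·223 + 0·88 + (1)·(-247) = 65
  c_6 = (0)·(-330) + (0)·(-561) + 0·40 + 1·223 + (-1)·(88) + (0)·(-247) = 135
Writing each c_i in base p = 7:
  c_1 = 291 = 4·7^0 + 6·7^1 + 5·7^2
  c_2 = 156 = 2·7^0 + 1·7^1 + 3·7^2
  c_3 = 252 = 0·7^0 + 1·7^1 + 5·7^2
  c_4 = 88 = 4·7^0 + 5·7^1 + 1·7^2
  c_5 = 65 = 2·7^0 + 2·7^1 + 1·7^2
  c_6 = 135 = 2·7^0 + 5·7^1 + 2·7^2
Factor λ_0 = (4, 2, 0, 4, 2, 2)
Factor λ_1 = (6, 1, 1, 5, 2, 5)
Factor λ_2 = (5, 3, 5, 1, 1, 2)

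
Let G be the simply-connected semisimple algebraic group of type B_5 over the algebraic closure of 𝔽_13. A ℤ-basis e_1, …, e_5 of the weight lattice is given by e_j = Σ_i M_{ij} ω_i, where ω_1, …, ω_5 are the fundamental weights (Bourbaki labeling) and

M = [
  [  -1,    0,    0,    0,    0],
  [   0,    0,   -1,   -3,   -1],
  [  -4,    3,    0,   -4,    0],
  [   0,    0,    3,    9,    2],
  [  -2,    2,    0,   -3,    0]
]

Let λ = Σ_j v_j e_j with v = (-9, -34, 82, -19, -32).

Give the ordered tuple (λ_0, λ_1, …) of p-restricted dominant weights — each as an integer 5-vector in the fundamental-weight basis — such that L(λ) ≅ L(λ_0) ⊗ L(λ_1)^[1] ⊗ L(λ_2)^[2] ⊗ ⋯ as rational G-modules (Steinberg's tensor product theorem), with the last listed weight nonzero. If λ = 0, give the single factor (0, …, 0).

Compute c_i = Σ_j M_{ij} v_j with v = (-9, -34, 82, -19, -32):
  c_1 = -1*-9 + 0*-34 + 0*82 + 0*-19 + 0*-32 = 9
  c_2 = 0*-9 + 0*-34 + -1*82 + -3*-19 + -1*-32 = 7
  c_3 = -4*-9 + 3*-34 + 0*82 + -4*-19 + 0*-32 = 10
  c_4 = 0*-9 + 0*-34 + 3*82 + 9*-19 + 2*-32 = 11
  c_5 = -2*-9 + 2*-34 + 0*82 + -3*-19 + 0*-32 = 7
p = 13; digits c_i = Σ_j d_{ij}·13^j, 0 ≤ d_{ij} < 13:
  c_1 = 9 = 9·13^0
  c_2 = 7 = 7·13^0
  c_3 = 10 = 10·13^0
  c_4 = 11 = 11·13^0
  c_5 = 7 = 7·13^0
p-restricted factor λ_0 = (9, 7, 10, 11, 7)

((9, 7, 10, 11, 7),)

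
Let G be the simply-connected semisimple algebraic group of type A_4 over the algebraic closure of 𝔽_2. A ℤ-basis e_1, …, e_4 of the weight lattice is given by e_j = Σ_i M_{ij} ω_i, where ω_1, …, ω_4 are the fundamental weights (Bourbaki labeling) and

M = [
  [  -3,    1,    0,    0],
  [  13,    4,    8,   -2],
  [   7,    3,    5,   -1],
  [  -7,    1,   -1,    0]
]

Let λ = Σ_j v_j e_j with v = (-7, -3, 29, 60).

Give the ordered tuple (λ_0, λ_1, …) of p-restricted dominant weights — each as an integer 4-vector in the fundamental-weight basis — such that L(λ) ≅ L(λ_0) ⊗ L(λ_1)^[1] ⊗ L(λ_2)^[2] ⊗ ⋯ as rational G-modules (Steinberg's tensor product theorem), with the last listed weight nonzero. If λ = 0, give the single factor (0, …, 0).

((0, 1, 1, 1), (1, 0, 1, 0), (0, 0, 0, 0), (0, 1, 1, 0), (1, 0, 1, 1))

Compute c_i = Σ_j M_{ij} v_j with v = (-7, -3, 29, 60):
  c_1 = (-3)·(-7) + (1)·(-3) + (0)·(29) + (0)·(60) = 18
  c_2 = (13)·(-7) + (4)·(-3) + (8)·(29) + (-2)·(60) = 9
  c_3 = (7)·(-7) + (3)·(-3) + (5)·(29) + (-1)·(60) = 27
  c_4 = (-7)·(-7) + (1)·(-3) + (-1)·(29) + (0)·(60) = 17
Expand coordinatewise in base 2:
  c_1 = 18 = 0·2^0 + 1·2^1 + 0·2^2 + 0·2^3 + 1·2^4
  c_2 = 9 = 1·2^0 + 0·2^1 + 0·2^2 + 1·2^3
  c_3 = 27 = 1·2^0 + 1·2^1 + 0·2^2 + 1·2^3 + 1·2^4
  c_4 = 17 = 1·2^0 + 0·2^1 + 0·2^2 + 0·2^3 + 1·2^4
Factor λ_0 = (0, 1, 1, 1)
Factor λ_1 = (1, 0, 1, 0)
Factor λ_2 = (0, 0, 0, 0)
Factor λ_3 = (0, 1, 1, 0)
Factor λ_4 = (1, 0, 1, 1)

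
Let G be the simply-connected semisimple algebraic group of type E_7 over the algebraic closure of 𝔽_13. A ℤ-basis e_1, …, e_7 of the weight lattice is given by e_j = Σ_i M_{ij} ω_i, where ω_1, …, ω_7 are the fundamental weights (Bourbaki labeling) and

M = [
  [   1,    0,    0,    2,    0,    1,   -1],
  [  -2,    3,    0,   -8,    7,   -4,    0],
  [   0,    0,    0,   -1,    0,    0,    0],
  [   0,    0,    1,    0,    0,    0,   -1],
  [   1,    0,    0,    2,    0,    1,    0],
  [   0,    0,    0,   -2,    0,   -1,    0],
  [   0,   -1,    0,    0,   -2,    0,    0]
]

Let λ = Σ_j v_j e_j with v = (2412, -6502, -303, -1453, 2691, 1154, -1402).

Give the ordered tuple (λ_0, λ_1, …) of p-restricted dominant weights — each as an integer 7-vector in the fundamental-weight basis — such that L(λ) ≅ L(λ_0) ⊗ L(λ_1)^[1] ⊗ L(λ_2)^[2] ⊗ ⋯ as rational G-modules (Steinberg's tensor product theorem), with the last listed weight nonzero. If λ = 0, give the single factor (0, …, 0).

In the fundamental-weight basis, λ has coordinates c = M·v (v = (2412, -6502, -303, -1453, 2691, 1154, -1402)):
  c_1 = 1·2412 + (0)·(-6502) + (0)·(-303) + (2)·(-1453) + 0·2691 + 1·1154 + (-1)·(-1402) = 2062
  c_2 = (-2)·(2412) + (3)·(-6502) + (0)·(-303) + (-8)·(-1453) + 7·2691 + (-4)·(1154) + (0)·(-1402) = 1515
  c_3 = 0·2412 + (0)·(-6502) + (0)·(-303) + (-1)·(-1453) + 0·2691 + 0·1154 + (0)·(-1402) = 1453
  c_4 = 0·2412 + (0)·(-6502) + (1)·(-303) + (0)·(-1453) + 0·2691 + 0·1154 + (-1)·(-1402) = 1099
  c_5 = 1·2412 + (0)·(-6502) + (0)·(-303) + (2)·(-1453) + 0·2691 + 1·1154 + (0)·(-1402) = 660
  c_6 = 0·2412 + (0)·(-6502) + (0)·(-303) + (-2)·(-1453) + 0·2691 + (-1)·(1154) + (0)·(-1402) = 1752
  c_7 = 0·2412 + (-1)·(-6502) + (0)·(-303) + (0)·(-1453) + (-2)·(2691) + 0·1154 + (0)·(-1402) = 1120
p = 13; digits c_i = Σ_j d_{ij}·13^j, 0 ≤ d_{ij} < 13:
  c_1 = 2062 = 8·13^0 + 2·13^1 + 12·13^2
  c_2 = 1515 = 7·13^0 + 12·13^1 + 8·13^2
  c_3 = 1453 = 10·13^0 + 7·13^1 + 8·13^2
  c_4 = 1099 = 7·13^0 + 6·13^1 + 6·13^2
  c_5 = 660 = 10·13^0 + 11·13^1 + 3·13^2
  c_6 = 1752 = 10·13^0 + 4·13^1 + 10·13^2
  c_7 = 1120 = 2·13^0 + 8·13^1 + 6·13^2
Factor λ_0 = (8, 7, 10, 7, 10, 10, 2)
Factor λ_1 = (2, 12, 7, 6, 11, 4, 8)
Factor λ_2 = (12, 8, 8, 6, 3, 10, 6)

((8, 7, 10, 7, 10, 10, 2), (2, 12, 7, 6, 11, 4, 8), (12, 8, 8, 6, 3, 10, 6))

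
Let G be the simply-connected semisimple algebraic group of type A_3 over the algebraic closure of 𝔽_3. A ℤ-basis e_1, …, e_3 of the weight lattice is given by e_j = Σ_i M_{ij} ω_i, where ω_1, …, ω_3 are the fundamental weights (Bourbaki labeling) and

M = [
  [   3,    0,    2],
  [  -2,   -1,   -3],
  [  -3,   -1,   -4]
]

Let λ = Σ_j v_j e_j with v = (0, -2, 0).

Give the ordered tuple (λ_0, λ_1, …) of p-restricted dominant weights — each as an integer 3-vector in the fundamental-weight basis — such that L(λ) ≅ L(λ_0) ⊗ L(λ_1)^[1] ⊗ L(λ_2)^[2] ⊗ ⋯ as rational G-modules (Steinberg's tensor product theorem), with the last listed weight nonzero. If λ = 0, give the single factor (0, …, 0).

((0, 2, 2),)

In the fundamental-weight basis, λ has coordinates c = M·v (v = (0, -2, 0)):
  c_1 = 3*0 + 0*-2 + 2*0 = 0
  c_2 = -2*0 + -1*-2 + -3*0 = 2
  c_3 = -3*0 + -1*-2 + -4*0 = 2
p = 3; digits c_i = Σ_j d_{ij}·3^j, 0 ≤ d_{ij} < 3:
  c_1 = 0
  c_2 = 2 = 2·3^0
  c_3 = 2 = 2·3^0
p-restricted factor λ_0 = (0, 2, 2)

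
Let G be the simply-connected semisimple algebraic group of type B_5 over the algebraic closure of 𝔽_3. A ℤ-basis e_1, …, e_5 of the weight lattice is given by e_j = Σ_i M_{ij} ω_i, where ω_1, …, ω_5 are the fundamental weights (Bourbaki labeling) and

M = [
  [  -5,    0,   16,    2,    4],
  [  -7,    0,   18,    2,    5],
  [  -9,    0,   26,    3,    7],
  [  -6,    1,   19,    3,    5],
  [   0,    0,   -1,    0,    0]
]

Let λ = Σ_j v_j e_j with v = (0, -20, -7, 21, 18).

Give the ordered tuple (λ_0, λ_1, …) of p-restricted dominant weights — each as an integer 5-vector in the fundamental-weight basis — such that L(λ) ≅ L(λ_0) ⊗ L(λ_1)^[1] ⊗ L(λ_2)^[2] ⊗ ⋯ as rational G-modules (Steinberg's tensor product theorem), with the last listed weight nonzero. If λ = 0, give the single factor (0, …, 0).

((2, 0, 1, 0, 1), (0, 2, 2, 0, 2))

ω-coordinates c = M·v, v = (0, -20, -7, 21, 18):
  c_1 = (-5)·(0) + (0)·(-20) + (16)·(-7) + 2·21 + 4·18 = 2
  c_2 = (-7)·(0) + (0)·(-20) + (18)·(-7) + 2·21 + 5·18 = 6
  c_3 = (-9)·(0) + (0)·(-20) + (26)·(-7) + 3·21 + 7·18 = 7
  c_4 = (-6)·(0) + (1)·(-20) + (19)·(-7) + 3·21 + 5·18 = 0
  c_5 = 0·0 + (0)·(-20) + (-1)·(-7) + 0·21 + 0·18 = 7
Base-3 expansion of each c_i:
  c_1 = 2 = 2·3^0
  c_2 = 6 = 0·3^0 + 2·3^1
  c_3 = 7 = 1·3^0 + 2·3^1
  c_4 = 0
  c_5 = 7 = 1·3^0 + 2·3^1
Factor λ_0 = (2, 0, 1, 0, 1)
Factor λ_1 = (0, 2, 2, 0, 2)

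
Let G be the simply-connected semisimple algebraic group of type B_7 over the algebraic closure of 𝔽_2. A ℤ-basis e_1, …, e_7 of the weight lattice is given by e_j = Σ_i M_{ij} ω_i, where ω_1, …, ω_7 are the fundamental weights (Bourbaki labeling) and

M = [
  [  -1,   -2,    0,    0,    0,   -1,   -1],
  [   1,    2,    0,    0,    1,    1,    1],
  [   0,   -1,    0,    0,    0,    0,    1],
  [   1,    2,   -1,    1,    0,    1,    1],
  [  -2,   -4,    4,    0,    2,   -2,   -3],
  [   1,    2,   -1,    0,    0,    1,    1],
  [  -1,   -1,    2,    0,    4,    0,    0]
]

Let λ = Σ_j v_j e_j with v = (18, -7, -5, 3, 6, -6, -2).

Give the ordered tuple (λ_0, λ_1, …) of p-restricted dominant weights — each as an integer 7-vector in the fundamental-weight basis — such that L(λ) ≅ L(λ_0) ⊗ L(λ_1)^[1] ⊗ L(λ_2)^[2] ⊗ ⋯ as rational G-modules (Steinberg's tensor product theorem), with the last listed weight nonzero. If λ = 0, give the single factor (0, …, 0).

((0, 0, 1, 0, 0, 1, 1), (0, 1, 0, 0, 1, 0, 1), (1, 0, 1, 1, 0, 0, 0))

ω-coordinates c = M·v, v = (18, -7, -5, 3, 6, -6, -2):
  c_1 = (-1)·(18) + (-2)·(-7) + (0)·(-5) + (0)·(3) + (0)·(6) + (-1)·(-6) + (-1)·(-2) = 4
  c_2 = (1)·(18) + (2)·(-7) + (0)·(-5) + (0)·(3) + (1)·(6) + (1)·(-6) + (1)·(-2) = 2
  c_3 = (0)·(18) + (-1)·(-7) + (0)·(-5) + (0)·(3) + (0)·(6) + (0)·(-6) + (1)·(-2) = 5
  c_4 = (1)·(18) + (2)·(-7) + (-1)·(-5) + (1)·(3) + (0)·(6) + (1)·(-6) + (1)·(-2) = 4
  c_5 = (-2)·(18) + (-4)·(-7) + (4)·(-5) + (0)·(3) + (2)·(6) + (-2)·(-6) + (-3)·(-2) = 2
  c_6 = (1)·(18) + (2)·(-7) + (-1)·(-5) + (0)·(3) + (0)·(6) + (1)·(-6) + (1)·(-2) = 1
  c_7 = (-1)·(18) + (-1)·(-7) + (2)·(-5) + (0)·(3) + (4)·(6) + (0)·(-6) + (0)·(-2) = 3
p = 2; digits c_i = Σ_j d_{ij}·2^j, 0 ≤ d_{ij} < 2:
  c_1 = 4 = 0·2^0 + 0·2^1 + 1·2^2
  c_2 = 2 = 0·2^0 + 1·2^1
  c_3 = 5 = 1·2^0 + 0·2^1 + 1·2^2
  c_4 = 4 = 0·2^0 + 0·2^1 + 1·2^2
  c_5 = 2 = 0·2^0 + 1·2^1
  c_6 = 1 = 1·2^0
  c_7 = 3 = 1·2^0 + 1·2^1
p-restricted factor λ_0 = (0, 0, 1, 0, 0, 1, 1)
p-restricted factor λ_1 = (0, 1, 0, 0, 1, 0, 1)
p-restricted factor λ_2 = (1, 0, 1, 1, 0, 0, 0)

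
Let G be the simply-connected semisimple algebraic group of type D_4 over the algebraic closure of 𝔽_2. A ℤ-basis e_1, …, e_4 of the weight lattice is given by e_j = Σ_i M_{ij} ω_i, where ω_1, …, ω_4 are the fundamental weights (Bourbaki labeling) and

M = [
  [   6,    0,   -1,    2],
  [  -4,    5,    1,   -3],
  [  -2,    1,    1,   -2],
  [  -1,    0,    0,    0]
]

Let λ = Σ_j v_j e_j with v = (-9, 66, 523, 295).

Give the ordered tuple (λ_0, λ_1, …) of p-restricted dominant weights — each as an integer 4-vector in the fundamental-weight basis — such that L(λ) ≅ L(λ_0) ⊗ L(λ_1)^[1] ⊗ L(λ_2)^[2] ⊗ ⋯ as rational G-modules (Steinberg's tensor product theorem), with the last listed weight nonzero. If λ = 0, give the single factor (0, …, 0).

((1, 0, 1, 1), (0, 0, 0, 0), (1, 1, 0, 0), (1, 0, 0, 1), (0, 0, 1, 0))

In the fundamental-weight basis, λ has coordinates c = M·v (v = (-9, 66, 523, 295)):
  c_1 = (6)·(-9) + (0)·(66) + (-1)·(523) + (2)·(295) = 13
  c_2 = (-4)·(-9) + (5)·(66) + (1)·(523) + (-3)·(295) = 4
  c_3 = (-2)·(-9) + (1)·(66) + (1)·(523) + (-2)·(295) = 17
  c_4 = (-1)·(-9) + (0)·(66) + (0)·(523) + (0)·(295) = 9
Writing each c_i in base p = 2:
  c_1 = 13 = 1·2^0 + 0·2^1 + 1·2^2 + 1·2^3
  c_2 = 4 = 0·2^0 + 0·2^1 + 1·2^2
  c_3 = 17 = 1·2^0 + 0·2^1 + 0·2^2 + 0·2^3 + 1·2^4
  c_4 = 9 = 1·2^0 + 0·2^1 + 0·2^2 + 1·2^3
p-restricted factor λ_0 = (1, 0, 1, 1)
p-restricted factor λ_1 = (0, 0, 0, 0)
p-restricted factor λ_2 = (1, 1, 0, 0)
p-restricted factor λ_3 = (1, 0, 0, 1)
p-restricted factor λ_4 = (0, 0, 1, 0)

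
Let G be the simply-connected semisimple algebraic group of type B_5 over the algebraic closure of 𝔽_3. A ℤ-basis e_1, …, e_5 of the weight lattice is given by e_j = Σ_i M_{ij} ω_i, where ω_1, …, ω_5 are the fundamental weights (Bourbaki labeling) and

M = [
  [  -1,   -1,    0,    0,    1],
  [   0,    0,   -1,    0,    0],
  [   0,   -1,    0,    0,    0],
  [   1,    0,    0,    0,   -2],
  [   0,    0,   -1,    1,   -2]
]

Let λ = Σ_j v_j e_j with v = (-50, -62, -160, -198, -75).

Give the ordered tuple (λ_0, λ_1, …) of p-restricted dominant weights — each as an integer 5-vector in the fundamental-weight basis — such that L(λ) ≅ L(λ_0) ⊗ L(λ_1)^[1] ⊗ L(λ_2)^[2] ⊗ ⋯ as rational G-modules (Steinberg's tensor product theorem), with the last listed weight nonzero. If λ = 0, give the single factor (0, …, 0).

Converting to the ω-basis (c_i = row i of M dotted with v = (-50, -62, -160, -198, -75)):
  c_1 = -1*-50 + -1*-62 + 0*-160 + 0*-198 + 1*-75 = 37
  c_2 = 0*-50 + 0*-62 + -1*-160 + 0*-198 + 0*-75 = 160
  c_3 = 0*-50 + -1*-62 + 0*-160 + 0*-198 + 0*-75 = 62
  c_4 = 1*-50 + 0*-62 + 0*-160 + 0*-198 + -2*-75 = 100
  c_5 = 0*-50 + 0*-62 + -1*-160 + 1*-198 + -2*-75 = 112
Expand coordinatewise in base 3:
  c_1 = 37 = 1·3^0 + 0·3^1 + 1·3^2 + 1·3^3
  c_2 = 160 = 1·3^0 + 2·3^1 + 2·3^2 + 2·3^3 + 1·3^4
  c_3 = 62 = 2·3^0 + 2·3^1 + 0·3^2 + 2·3^3
  c_4 = 100 = 1·3^0 + 0·3^1 + 2·3^2 + 0·3^3 + 1·3^4
  c_5 = 112 = 1·3^0 + 1·3^1 + 0·3^2 + 1·3^3 + 1·3^4
Factor λ_0 = (1, 1, 2, 1, 1)
Factor λ_1 = (0, 2, 2, 0, 1)
Factor λ_2 = (1, 2, 0, 2, 0)
Factor λ_3 = (1, 2, 2, 0, 1)
Factor λ_4 = (0, 1, 0, 1, 1)

((1, 1, 2, 1, 1), (0, 2, 2, 0, 1), (1, 2, 0, 2, 0), (1, 2, 2, 0, 1), (0, 1, 0, 1, 1))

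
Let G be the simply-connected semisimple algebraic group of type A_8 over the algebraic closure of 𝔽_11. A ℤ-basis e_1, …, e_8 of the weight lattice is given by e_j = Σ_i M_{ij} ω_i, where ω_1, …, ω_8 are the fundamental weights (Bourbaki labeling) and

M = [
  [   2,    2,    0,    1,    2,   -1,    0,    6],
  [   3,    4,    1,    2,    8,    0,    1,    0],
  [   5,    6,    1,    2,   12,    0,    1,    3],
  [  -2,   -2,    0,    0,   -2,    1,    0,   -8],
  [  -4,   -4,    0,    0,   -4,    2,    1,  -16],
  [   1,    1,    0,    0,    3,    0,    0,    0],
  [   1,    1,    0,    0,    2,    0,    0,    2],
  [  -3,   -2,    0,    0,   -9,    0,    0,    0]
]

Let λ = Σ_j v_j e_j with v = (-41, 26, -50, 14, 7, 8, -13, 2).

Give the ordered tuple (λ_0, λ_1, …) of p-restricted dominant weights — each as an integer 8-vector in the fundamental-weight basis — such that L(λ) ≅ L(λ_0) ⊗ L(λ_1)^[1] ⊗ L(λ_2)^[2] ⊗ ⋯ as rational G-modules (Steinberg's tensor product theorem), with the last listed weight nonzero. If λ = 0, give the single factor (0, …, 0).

((2, 2, 6, 8, 3, 6, 3, 8),)

ω-coordinates c = M·v, v = (-41, 26, -50, 14, 7, 8, -13, 2):
  c_1 = 2*-41 + 2*26 + 0*-50 + 1*14 + 2*7 + -1*8 + 0*-13 + 6*2 = 2
  c_2 = 3*-41 + 4*26 + 1*-50 + 2*14 + 8*7 + 0*8 + 1*-13 + 0*2 = 2
  c_3 = 5*-41 + 6*26 + 1*-50 + 2*14 + 12*7 + 0*8 + 1*-13 + 3*2 = 6
  c_4 = -2*-41 + -2*26 + 0*-50 + 0*14 + -2*7 + 1*8 + 0*-13 + -8*2 = 8
  c_5 = -4*-41 + -4*26 + 0*-50 + 0*14 + -4*7 + 2*8 + 1*-13 + -16*2 = 3
  c_6 = 1*-41 + 1*26 + 0*-50 + 0*14 + 3*7 + 0*8 + 0*-13 + 0*2 = 6
  c_7 = 1*-41 + 1*26 + 0*-50 + 0*14 + 2*7 + 0*8 + 0*-13 + 2*2 = 3
  c_8 = -3*-41 + -2*26 + 0*-50 + 0*14 + -9*7 + 0*8 + 0*-13 + 0*2 = 8
Base-11 expansion of each c_i:
  c_1 = 2 = 2·11^0
  c_2 = 2 = 2·11^0
  c_3 = 6 = 6·11^0
  c_4 = 8 = 8·11^0
  c_5 = 3 = 3·11^0
  c_6 = 6 = 6·11^0
  c_7 = 3 = 3·11^0
  c_8 = 8 = 8·11^0
λ_0 = (2, 2, 6, 8, 3, 6, 3, 8)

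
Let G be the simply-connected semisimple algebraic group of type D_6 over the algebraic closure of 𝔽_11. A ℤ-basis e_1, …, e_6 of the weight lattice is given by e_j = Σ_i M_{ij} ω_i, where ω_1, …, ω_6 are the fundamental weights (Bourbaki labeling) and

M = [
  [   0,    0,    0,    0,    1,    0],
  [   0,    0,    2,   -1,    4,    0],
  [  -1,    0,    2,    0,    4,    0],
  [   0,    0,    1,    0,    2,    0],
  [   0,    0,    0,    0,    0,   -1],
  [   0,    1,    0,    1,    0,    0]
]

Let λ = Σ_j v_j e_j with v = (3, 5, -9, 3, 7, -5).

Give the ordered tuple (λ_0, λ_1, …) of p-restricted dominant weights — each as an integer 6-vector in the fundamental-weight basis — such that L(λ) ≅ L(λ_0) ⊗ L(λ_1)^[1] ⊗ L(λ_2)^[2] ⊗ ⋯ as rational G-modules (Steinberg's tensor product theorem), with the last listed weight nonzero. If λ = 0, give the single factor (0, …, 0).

In the fundamental-weight basis, λ has coordinates c = M·v (v = (3, 5, -9, 3, 7, -5)):
  c_1 = (0)·(3) + (0)·(5) + (0)·(-9) + (0)·(3) + (1)·(7) + (0)·(-5) = 7
  c_2 = (0)·(3) + (0)·(5) + (2)·(-9) + (-1)·(3) + (4)·(7) + (0)·(-5) = 7
  c_3 = (-1)·(3) + (0)·(5) + (2)·(-9) + (0)·(3) + (4)·(7) + (0)·(-5) = 7
  c_4 = (0)·(3) + (0)·(5) + (1)·(-9) + (0)·(3) + (2)·(7) + (0)·(-5) = 5
  c_5 = (0)·(3) + (0)·(5) + (0)·(-9) + (0)·(3) + (0)·(7) + (-1)·(-5) = 5
  c_6 = (0)·(3) + (1)·(5) + (0)·(-9) + (1)·(3) + (0)·(7) + (0)·(-5) = 8
Expand coordinatewise in base 11:
  c_1 = 7 = 7·11^0
  c_2 = 7 = 7·11^0
  c_3 = 7 = 7·11^0
  c_4 = 5 = 5·11^0
  c_5 = 5 = 5·11^0
  c_6 = 8 = 8·11^0
p-restricted factor λ_0 = (7, 7, 7, 5, 5, 8)

((7, 7, 7, 5, 5, 8),)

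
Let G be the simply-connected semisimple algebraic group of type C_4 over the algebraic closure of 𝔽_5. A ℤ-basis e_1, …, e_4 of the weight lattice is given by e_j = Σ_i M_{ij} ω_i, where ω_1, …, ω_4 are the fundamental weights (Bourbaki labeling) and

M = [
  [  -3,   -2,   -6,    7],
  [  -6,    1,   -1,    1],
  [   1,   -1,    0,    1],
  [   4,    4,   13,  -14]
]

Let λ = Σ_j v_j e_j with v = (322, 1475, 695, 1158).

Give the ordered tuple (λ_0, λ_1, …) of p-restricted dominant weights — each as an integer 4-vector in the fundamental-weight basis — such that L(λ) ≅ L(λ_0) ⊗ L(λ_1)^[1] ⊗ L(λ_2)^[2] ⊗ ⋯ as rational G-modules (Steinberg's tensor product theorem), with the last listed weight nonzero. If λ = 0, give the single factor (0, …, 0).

((0, 1, 0, 1), (4, 1, 1, 2))

Compute c_i = Σ_j M_{ij} v_j with v = (322, 1475, 695, 1158):
  c_1 = (-3)·(322) + (-2)·(1475) + (-6)·(695) + 7·1158 = 20
  c_2 = (-6)·(322) + 1·1475 + (-1)·(695) + 1·1158 = 6
  c_3 = 1·322 + (-1)·(1475) + 0·695 + 1·1158 = 5
  c_4 = 4·322 + 4·1475 + 13·695 + (-14)·(1158) = 11
Base-5 expansion of each c_i:
  c_1 = 20 = 0·5^0 + 4·5^1
  c_2 = 6 = 1·5^0 + 1·5^1
  c_3 = 5 = 0·5^0 + 1·5^1
  c_4 = 11 = 1·5^0 + 2·5^1
λ_0 = (0, 1, 0, 1)
λ_1 = (4, 1, 1, 2)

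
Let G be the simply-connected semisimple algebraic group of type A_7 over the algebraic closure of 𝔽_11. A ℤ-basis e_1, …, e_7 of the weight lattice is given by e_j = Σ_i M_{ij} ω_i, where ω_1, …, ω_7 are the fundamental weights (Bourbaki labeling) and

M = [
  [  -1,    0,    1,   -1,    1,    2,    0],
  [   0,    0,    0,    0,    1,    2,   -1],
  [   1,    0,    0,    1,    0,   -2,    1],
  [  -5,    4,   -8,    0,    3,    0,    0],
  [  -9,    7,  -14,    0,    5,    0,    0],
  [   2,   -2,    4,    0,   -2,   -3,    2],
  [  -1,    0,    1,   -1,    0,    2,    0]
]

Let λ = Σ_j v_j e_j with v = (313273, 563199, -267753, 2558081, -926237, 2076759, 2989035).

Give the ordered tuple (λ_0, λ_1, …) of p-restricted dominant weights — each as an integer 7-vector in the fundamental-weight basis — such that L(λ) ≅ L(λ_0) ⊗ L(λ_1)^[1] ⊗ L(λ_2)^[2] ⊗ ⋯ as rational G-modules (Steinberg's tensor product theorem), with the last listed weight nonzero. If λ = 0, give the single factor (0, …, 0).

ω-coordinates c = M·v, v = (313273, 563199, -267753, 2558081, -926237, 2076759, 2989035):
  c_1 = (-1)·(313273) + 0·563199 + (1)·(-267753) + (-1)·(2558081) + (1)·(-926237) + 2·2076759 + 0·2989035 = 88174
  c_2 = 0·313273 + 0·563199 + (0)·(-267753) + 0·2558081 + (1)·(-926237) + 2·2076759 + (-1)·(2989035) = 238246
  c_3 = 1·313273 + 0·563199 + (0)·(-267753) + 1·2558081 + (0)·(-926237) + (-2)·(2076759) + 1·2989035 = 1706871
  c_4 = (-5)·(313273) + 4·563199 + (-8)·(-267753) + 0·2558081 + (3)·(-926237) + 0·2076759 + 0·2989035 = 49744
  c_5 = (-9)·(313273) + 7·563199 + (-14)·(-267753) + 0·2558081 + (5)·(-926237) + 0·2076759 + 0·2989035 = 240293
  c_6 = 2·313273 + (-2)·(563199) + (4)·(-267753) + 0·2558081 + (-2)·(-926237) + (-3)·(2076759) + 2·2989035 = 29403
  c_7 = (-1)·(313273) + 0·563199 + (1)·(-267753) + (-1)·(2558081) + (0)·(-926237) + 2·2076759 + 0·2989035 = 1014411
p = 11; digits c_i = Σ_j d_{ij}·11^j, 0 ≤ d_{ij} < 11:
  c_1 = 88174 = 9·11^0 + 7·11^1 + 2·11^2 + 0·11^3 + 6·11^4
  c_2 = 238246 = 8·11^0 + 10·11^1 + 10·11^2 + 2·11^3 + 5·11^4 + 1·11^5
  c_3 = 1706871 = 1·11^0 + 4·11^1 + 4·11^2 + 6·11^3 + 6·11^4 + 10·11^5
  c_4 = 49744 = 2·11^0 + 1·11^1 + 4·11^2 + 4·11^3 + 3·11^4
  c_5 = 240293 = 9·11^0 + 9·11^1 + 5·11^2 + 4·11^3 + 5·11^4 + 1·11^5
  c_6 = 29403 = 0·11^0 + 0·11^1 + 1·11^2 + 0·11^3 + 2·11^4
  c_7 = 1014411 = 2·11^0 + 6·11^1 + 1·11^2 + 3·11^3 + 3·11^4 + 6·11^5
p-restricted factor λ_0 = (9, 8, 1, 2, 9, 0, 2)
p-restricted factor λ_1 = (7, 10, 4, 1, 9, 0, 6)
p-restricted factor λ_2 = (2, 10, 4, 4, 5, 1, 1)
p-restricted factor λ_3 = (0, 2, 6, 4, 4, 0, 3)
p-restricted factor λ_4 = (6, 5, 6, 3, 5, 2, 3)
p-restricted factor λ_5 = (0, 1, 10, 0, 1, 0, 6)

((9, 8, 1, 2, 9, 0, 2), (7, 10, 4, 1, 9, 0, 6), (2, 10, 4, 4, 5, 1, 1), (0, 2, 6, 4, 4, 0, 3), (6, 5, 6, 3, 5, 2, 3), (0, 1, 10, 0, 1, 0, 6))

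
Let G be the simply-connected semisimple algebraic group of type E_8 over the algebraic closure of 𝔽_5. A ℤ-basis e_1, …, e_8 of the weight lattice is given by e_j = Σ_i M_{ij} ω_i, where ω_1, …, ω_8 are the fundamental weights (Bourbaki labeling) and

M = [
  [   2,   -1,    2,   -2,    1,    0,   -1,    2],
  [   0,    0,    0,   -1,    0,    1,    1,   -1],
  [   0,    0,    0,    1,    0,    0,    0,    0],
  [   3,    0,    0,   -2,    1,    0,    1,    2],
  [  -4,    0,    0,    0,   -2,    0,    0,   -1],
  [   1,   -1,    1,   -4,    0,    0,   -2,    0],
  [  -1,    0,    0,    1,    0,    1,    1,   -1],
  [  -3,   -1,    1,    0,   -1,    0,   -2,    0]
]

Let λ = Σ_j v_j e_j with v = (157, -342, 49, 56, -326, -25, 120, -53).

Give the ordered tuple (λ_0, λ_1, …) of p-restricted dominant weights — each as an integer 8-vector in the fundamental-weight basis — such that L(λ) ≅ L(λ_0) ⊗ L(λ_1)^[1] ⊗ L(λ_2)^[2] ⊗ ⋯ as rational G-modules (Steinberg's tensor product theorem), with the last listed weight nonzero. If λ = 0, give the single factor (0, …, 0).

((0, 2, 1, 2, 2, 4, 2, 1), (3, 3, 1, 4, 0, 1, 4, 1), (3, 3, 2, 1, 3, 3, 1, 0))

Converting to the ω-basis (c_i = row i of M dotted with v = (157, -342, 49, 56, -326, -25, 120, -53)):
  c_1 = 2·157 + (-1)·(-342) + 2·49 + (-2)·(56) + (1)·(-326) + (0)·(-25) + (-1)·(120) + (2)·(-53) = 90
  c_2 = 0·157 + (0)·(-342) + 0·49 + (-1)·(56) + (0)·(-326) + (1)·(-25) + 1·120 + (-1)·(-53) = 92
  c_3 = 0·157 + (0)·(-342) + 0·49 + 1·56 + (0)·(-326) + (0)·(-25) + 0·120 + (0)·(-53) = 56
  c_4 = 3·157 + (0)·(-342) + 0·49 + (-2)·(56) + (1)·(-326) + (0)·(-25) + 1·120 + (2)·(-53) = 47
  c_5 = (-4)·(157) + (0)·(-342) + 0·49 + 0·56 + (-2)·(-326) + (0)·(-25) + 0·120 + (-1)·(-53) = 77
  c_6 = 1·157 + (-1)·(-342) + 1·49 + (-4)·(56) + (0)·(-326) + (0)·(-25) + (-2)·(120) + (0)·(-53) = 84
  c_7 = (-1)·(157) + (0)·(-342) + 0·49 + 1·56 + (0)·(-326) + (1)·(-25) + 1·120 + (-1)·(-53) = 47
  c_8 = (-3)·(157) + (-1)·(-342) + 1·49 + 0·56 + (-1)·(-326) + (0)·(-25) + (-2)·(120) + (0)·(-53) = 6
Base-5 expansion of each c_i:
  c_1 = 90 = 0·5^0 + 3·5^1 + 3·5^2
  c_2 = 92 = 2·5^0 + 3·5^1 + 3·5^2
  c_3 = 56 = 1·5^0 + 1·5^1 + 2·5^2
  c_4 = 47 = 2·5^0 + 4·5^1 + 1·5^2
  c_5 = 77 = 2·5^0 + 0·5^1 + 3·5^2
  c_6 = 84 = 4·5^0 + 1·5^1 + 3·5^2
  c_7 = 47 = 2·5^0 + 4·5^1 + 1·5^2
  c_8 = 6 = 1·5^0 + 1·5^1
λ_0 = (0, 2, 1, 2, 2, 4, 2, 1)
λ_1 = (3, 3, 1, 4, 0, 1, 4, 1)
λ_2 = (3, 3, 2, 1, 3, 3, 1, 0)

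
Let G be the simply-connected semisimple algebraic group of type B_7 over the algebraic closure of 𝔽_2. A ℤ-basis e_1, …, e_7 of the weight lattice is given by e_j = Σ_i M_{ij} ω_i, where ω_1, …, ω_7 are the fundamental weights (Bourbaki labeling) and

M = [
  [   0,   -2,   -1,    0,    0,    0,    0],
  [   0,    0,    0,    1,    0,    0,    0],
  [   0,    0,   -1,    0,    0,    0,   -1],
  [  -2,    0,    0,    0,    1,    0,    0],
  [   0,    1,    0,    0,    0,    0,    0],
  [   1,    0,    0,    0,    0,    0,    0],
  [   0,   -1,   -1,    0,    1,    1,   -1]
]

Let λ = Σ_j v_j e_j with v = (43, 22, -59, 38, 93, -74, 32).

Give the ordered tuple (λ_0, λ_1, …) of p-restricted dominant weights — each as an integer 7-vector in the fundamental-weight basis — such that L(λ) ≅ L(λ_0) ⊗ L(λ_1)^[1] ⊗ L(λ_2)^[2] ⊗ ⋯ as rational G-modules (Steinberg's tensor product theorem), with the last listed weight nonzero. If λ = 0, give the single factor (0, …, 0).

((1, 0, 1, 1, 0, 1, 0), (1, 1, 1, 1, 1, 1, 0), (1, 1, 0, 1, 1, 0, 0), (1, 0, 1, 0, 0, 1, 1), (0, 0, 1, 0, 1, 0, 1), (0, 1, 0, 0, 0, 1, 0))

Change of basis e → ω: c = M·v where v = (43, 22, -59, 38, 93, -74, 32):
  c_1 = (0)·(43) + (-2)·(22) + (-1)·(-59) + (0)·(38) + (0)·(93) + (0)·(-74) + (0)·(32) = 15
  c_2 = (0)·(43) + (0)·(22) + (0)·(-59) + (1)·(38) + (0)·(93) + (0)·(-74) + (0)·(32) = 38
  c_3 = (0)·(43) + (0)·(22) + (-1)·(-59) + (0)·(38) + (0)·(93) + (0)·(-74) + (-1)·(32) = 27
  c_4 = (-2)·(43) + (0)·(22) + (0)·(-59) + (0)·(38) + (1)·(93) + (0)·(-74) + (0)·(32) = 7
  c_5 = (0)·(43) + (1)·(22) + (0)·(-59) + (0)·(38) + (0)·(93) + (0)·(-74) + (0)·(32) = 22
  c_6 = (1)·(43) + (0)·(22) + (0)·(-59) + (0)·(38) + (0)·(93) + (0)·(-74) + (0)·(32) = 43
  c_7 = (0)·(43) + (-1)·(22) + (-1)·(-59) + (0)·(38) + (1)·(93) + (1)·(-74) + (-1)·(32) = 24
Writing each c_i in base p = 2:
  c_1 = 15 = 1·2^0 + 1·2^1 + 1·2^2 + 1·2^3
  c_2 = 38 = 0·2^0 + 1·2^1 + 1·2^2 + 0·2^3 + 0·2^4 + 1·2^5
  c_3 = 27 = 1·2^0 + 1·2^1 + 0·2^2 + 1·2^3 + 1·2^4
  c_4 = 7 = 1·2^0 + 1·2^1 + 1·2^2
  c_5 = 22 = 0·2^0 + 1·2^1 + 1·2^2 + 0·2^3 + 1·2^4
  c_6 = 43 = 1·2^0 + 1·2^1 + 0·2^2 + 1·2^3 + 0·2^4 + 1·2^5
  c_7 = 24 = 0·2^0 + 0·2^1 + 0·2^2 + 1·2^3 + 1·2^4
λ_0 = (1, 0, 1, 1, 0, 1, 0)
λ_1 = (1, 1, 1, 1, 1, 1, 0)
λ_2 = (1, 1, 0, 1, 1, 0, 0)
λ_3 = (1, 0, 1, 0, 0, 1, 1)
λ_4 = (0, 0, 1, 0, 1, 0, 1)
λ_5 = (0, 1, 0, 0, 0, 1, 0)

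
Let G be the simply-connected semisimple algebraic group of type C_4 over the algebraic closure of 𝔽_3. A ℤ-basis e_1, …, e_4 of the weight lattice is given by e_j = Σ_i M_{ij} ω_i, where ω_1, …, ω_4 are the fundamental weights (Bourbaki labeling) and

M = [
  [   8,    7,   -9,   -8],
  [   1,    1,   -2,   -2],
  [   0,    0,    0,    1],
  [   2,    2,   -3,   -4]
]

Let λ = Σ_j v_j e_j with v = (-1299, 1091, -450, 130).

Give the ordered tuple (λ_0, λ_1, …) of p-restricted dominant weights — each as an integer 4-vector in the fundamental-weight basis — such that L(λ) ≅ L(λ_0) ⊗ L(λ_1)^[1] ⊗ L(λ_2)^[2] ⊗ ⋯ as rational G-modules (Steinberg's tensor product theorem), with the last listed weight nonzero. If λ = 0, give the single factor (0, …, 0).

In the fundamental-weight basis, λ has coordinates c = M·v (v = (-1299, 1091, -450, 130)):
  c_1 = 8*-1299 + 7*1091 + -9*-450 + -8*130 = 255
  c_2 = 1*-1299 + 1*1091 + -2*-450 + -2*130 = 432
  c_3 = 0*-1299 + 0*1091 + 0*-450 + 1*130 = 130
  c_4 = 2*-1299 + 2*1091 + -3*-450 + -4*130 = 414
Expand coordinatewise in base 3:
  c_1 = 255 = 0·3^0 + 1·3^1 + 1·3^2 + 0·3^3 + 0·3^4 + 1·3^5
  c_2 = 432 = 0·3^0 + 0·3^1 + 0·3^2 + 1·3^3 + 2·3^4 + 1·3^5
  c_3 = 130 = 1·3^0 + 1·3^1 + 2·3^2 + 1·3^3 + 1·3^4
  c_4 = 414 = 0·3^0 + 0·3^1 + 1·3^2 + 0·3^3 + 2·3^4 + 1·3^5
Factor λ_0 = (0, 0, 1, 0)
Factor λ_1 = (1, 0, 1, 0)
Factor λ_2 = (1, 0, 2, 1)
Factor λ_3 = (0, 1, 1, 0)
Factor λ_4 = (0, 2, 1, 2)
Factor λ_5 = (1, 1, 0, 1)

((0, 0, 1, 0), (1, 0, 1, 0), (1, 0, 2, 1), (0, 1, 1, 0), (0, 2, 1, 2), (1, 1, 0, 1))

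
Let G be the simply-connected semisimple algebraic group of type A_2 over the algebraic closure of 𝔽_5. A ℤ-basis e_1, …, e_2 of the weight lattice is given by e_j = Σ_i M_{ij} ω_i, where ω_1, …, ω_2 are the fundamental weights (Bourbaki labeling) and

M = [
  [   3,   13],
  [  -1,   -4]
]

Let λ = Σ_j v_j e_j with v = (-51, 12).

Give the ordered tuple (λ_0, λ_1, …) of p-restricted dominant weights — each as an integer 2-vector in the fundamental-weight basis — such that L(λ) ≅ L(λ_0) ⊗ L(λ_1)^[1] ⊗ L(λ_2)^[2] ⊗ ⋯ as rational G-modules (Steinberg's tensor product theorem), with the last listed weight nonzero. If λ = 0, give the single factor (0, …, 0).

((3, 3),)

Change of basis e → ω: c = M·v where v = (-51, 12):
  c_1 = 3*-51 + 13*12 = 3
  c_2 = -1*-51 + -4*12 = 3
Base-5 expansion of each c_i:
  c_1 = 3 = 3·5^0
  c_2 = 3 = 3·5^0
Factor λ_0 = (3, 3)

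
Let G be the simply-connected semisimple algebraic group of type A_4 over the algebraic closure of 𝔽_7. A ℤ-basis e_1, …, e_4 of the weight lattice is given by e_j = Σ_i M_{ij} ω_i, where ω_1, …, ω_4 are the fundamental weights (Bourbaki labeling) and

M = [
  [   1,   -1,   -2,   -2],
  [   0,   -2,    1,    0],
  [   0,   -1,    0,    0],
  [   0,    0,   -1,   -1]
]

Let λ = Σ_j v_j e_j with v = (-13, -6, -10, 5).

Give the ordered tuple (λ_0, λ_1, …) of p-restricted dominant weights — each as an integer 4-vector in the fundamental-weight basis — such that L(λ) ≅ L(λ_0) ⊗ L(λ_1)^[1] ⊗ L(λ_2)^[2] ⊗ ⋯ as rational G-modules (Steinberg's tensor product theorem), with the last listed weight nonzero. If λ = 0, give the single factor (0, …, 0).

Change of basis e → ω: c = M·v where v = (-13, -6, -10, 5):
  c_1 = (1)·(-13) + (-1)·(-6) + (-2)·(-10) + (-2)·(5) = 3
  c_2 = (0)·(-13) + (-2)·(-6) + (1)·(-10) + 0·5 = 2
  c_3 = (0)·(-13) + (-1)·(-6) + (0)·(-10) + 0·5 = 6
  c_4 = (0)·(-13) + (0)·(-6) + (-1)·(-10) + (-1)·(5) = 5
p = 7; digits c_i = Σ_j d_{ij}·7^j, 0 ≤ d_{ij} < 7:
  c_1 = 3 = 3·7^0
  c_2 = 2 = 2·7^0
  c_3 = 6 = 6·7^0
  c_4 = 5 = 5·7^0
p-restricted factor λ_0 = (3, 2, 6, 5)

((3, 2, 6, 5),)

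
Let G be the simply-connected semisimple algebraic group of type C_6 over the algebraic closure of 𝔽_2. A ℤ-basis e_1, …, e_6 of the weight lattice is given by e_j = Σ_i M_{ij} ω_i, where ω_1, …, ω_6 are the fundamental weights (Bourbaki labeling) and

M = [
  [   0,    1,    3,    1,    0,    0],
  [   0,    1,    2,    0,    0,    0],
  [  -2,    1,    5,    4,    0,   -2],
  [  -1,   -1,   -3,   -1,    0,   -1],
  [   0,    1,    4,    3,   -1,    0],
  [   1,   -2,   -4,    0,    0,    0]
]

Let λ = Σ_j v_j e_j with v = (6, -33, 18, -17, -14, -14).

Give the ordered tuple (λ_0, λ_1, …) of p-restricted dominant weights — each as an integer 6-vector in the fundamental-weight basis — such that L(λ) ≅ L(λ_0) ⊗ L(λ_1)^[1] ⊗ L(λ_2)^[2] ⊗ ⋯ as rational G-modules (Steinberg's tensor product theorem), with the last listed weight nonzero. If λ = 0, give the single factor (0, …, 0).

ω-coordinates c = M·v, v = (6, -33, 18, -17, -14, -14):
  c_1 = 0·6 + (1)·(-33) + 3·18 + (1)·(-17) + (0)·(-14) + (0)·(-14) = 4
  c_2 = 0·6 + (1)·(-33) + 2·18 + (0)·(-17) + (0)·(-14) + (0)·(-14) = 3
  c_3 = (-2)·(6) + (1)·(-33) + 5·18 + (4)·(-17) + (0)·(-14) + (-2)·(-14) = 5
  c_4 = (-1)·(6) + (-1)·(-33) + (-3)·(18) + (-1)·(-17) + (0)·(-14) + (-1)·(-14) = 4
  c_5 = 0·6 + (1)·(-33) + 4·18 + (3)·(-17) + (-1)·(-14) + (0)·(-14) = 2
  c_6 = 1·6 + (-2)·(-33) + (-4)·(18) + (0)·(-17) + (0)·(-14) + (0)·(-14) = 0
p = 2; digits c_i = Σ_j d_{ij}·2^j, 0 ≤ d_{ij} < 2:
  c_1 = 4 = 0·2^0 + 0·2^1 + 1·2^2
  c_2 = 3 = 1·2^0 + 1·2^1
  c_3 = 5 = 1·2^0 + 0·2^1 + 1·2^2
  c_4 = 4 = 0·2^0 + 0·2^1 + 1·2^2
  c_5 = 2 = 0·2^0 + 1·2^1
  c_6 = 0
p-restricted factor λ_0 = (0, 1, 1, 0, 0, 0)
p-restricted factor λ_1 = (0, 1, 0, 0, 1, 0)
p-restricted factor λ_2 = (1, 0, 1, 1, 0, 0)

((0, 1, 1, 0, 0, 0), (0, 1, 0, 0, 1, 0), (1, 0, 1, 1, 0, 0))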